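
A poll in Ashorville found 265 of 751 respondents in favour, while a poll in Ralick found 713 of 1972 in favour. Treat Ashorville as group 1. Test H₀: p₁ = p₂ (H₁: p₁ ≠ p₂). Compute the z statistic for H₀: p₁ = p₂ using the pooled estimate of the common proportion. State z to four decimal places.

p̂₁ = 265/751 = 0.352863, p̂₂ = 713/1972 = 0.361562.
Pooled p̂ = (265+713)/(751+1972) = 978/2723 = 0.359163.
SE = √(0.230165 × 0.00183866) = 0.020572.
z = (0.352863 − 0.361562)/0.020572 = -0.008699/0.020572 = -0.4229.

z = -0.4229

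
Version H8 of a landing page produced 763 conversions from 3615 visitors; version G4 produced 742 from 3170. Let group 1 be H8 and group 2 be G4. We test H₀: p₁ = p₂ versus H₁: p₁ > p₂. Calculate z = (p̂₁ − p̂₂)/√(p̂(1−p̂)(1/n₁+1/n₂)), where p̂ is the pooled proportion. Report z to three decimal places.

p̂₁ = 763/3615 = 0.211065, p̂₂ = 742/3170 = 0.234069.
Pooled p̂ = (763+742)/(3615+3170) = 1505/6785 = 0.221813.
SE = √(p̂(1−p̂)(1/n₁+1/n₂)) = √(0.221813·0.778187·0.000592083) = √(0.0001022) = 0.010109.
z = (0.211065 − 0.234069)/0.010109 = -0.023004/0.010109 = -2.276.
p-value = P(Z > -2.276) ≈ 0.9886.

z = -2.276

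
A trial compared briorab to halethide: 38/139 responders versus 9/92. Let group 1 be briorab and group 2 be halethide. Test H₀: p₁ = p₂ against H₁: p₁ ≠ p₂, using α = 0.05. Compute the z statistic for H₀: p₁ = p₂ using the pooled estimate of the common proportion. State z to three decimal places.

p̂₁ = 38/139 ≈ 0.273381, p̂₂ = 9/92 ≈ 0.097826.
Pooled p̂ = (38+9)/(139+92) = 47/231 = 0.203463.
SE = √(p̂(1−p̂)(1/n₁+1/n₂)) = √(0.203463·0.796537·0.0180638) = √(0.00292753) = 0.054107.
z = (0.273381 − 0.097826)/0.054107 = 0.175555/0.054107 = 3.245.
Two-sided p-value ≈ 2·Φ(−3.245) = 0.0012. With α = 0.05, reject H₀.

z = 3.245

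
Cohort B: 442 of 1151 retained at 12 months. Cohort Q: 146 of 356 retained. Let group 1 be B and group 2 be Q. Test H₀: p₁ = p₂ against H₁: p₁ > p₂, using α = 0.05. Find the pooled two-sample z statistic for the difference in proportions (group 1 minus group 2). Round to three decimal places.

z = -0.882

p̂₁ = 442/1151 = 0.38401, p̂₂ = 146/356 = 0.41011.
Pooled p̂ = (442+146)/(1151+356) = 588/1507 = 0.39018.
SE = √(p̂(1−p̂)(1/n₁+1/n₂)) = √(0.39018·0.60982·0.0036778) = √(0.000875093) = 0.02958.
z = (0.38401 − 0.41011)/0.02958 = -0.02610/0.02958 = -0.882.
p-value = P(Z > -0.882) ≈ 0.8112; since p > α = 0.05, fail to reject H₀.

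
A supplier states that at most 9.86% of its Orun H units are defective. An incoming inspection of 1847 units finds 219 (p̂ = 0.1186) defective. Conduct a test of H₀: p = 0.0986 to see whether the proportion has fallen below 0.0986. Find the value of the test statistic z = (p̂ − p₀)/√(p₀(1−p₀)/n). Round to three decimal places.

p̂ = 219/1847 = 0.118571.
Under H₀, SE = √(0.0986·0.9014/1847) = √(4.81202e-05) = 0.006937.
z = (0.118571 − 0.0986)/0.006937 = 0.019971/0.006937 = 2.879.

z = 2.879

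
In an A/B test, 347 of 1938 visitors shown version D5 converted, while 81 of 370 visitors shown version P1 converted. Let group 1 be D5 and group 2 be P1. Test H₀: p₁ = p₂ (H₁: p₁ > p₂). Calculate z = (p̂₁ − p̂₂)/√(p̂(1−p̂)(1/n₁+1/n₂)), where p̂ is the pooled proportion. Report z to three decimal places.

p̂₁ = 347/1938 = 0.17905, p̂₂ = 81/370 = 0.21892.
Pooled p̂ = (347+81)/(1938+370) = 428/2308 = 0.18544.
SE = √(0.151053 × 0.0032187) = 0.02205.
z = (0.17905 − 0.21892)/0.02205 = -0.03987/0.02205 = -1.808.
p-value = P(Z > -1.808) ≈ 0.9647.

z = -1.808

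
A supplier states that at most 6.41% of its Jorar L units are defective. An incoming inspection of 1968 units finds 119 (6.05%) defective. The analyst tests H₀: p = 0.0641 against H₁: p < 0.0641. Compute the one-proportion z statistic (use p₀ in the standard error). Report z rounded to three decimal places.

z = -0.658

p̂ = 119/1968 = 0.06047.
Standard error under H₀: √(0.0641×0.9359/1968) = 0.00552.
z = (0.06047 − 0.0641)/0.00552 = -0.00363/0.00552 = -0.658.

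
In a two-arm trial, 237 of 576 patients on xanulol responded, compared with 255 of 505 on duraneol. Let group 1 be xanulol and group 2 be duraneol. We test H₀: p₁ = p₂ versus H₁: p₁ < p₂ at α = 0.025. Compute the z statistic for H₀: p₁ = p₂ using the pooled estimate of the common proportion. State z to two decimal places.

z = -3.08

p̂₁ = 237/576 ≈ 0.4115, p̂₂ = 255/505 ≈ 0.5050.
Pooled p̂ = (237+255)/(576+505) = 492/1081 = 0.4551.
SE = √(0.247987 × 0.00371631) = 0.0304.
z = (0.4115 − 0.5050)/0.0304 = -0.0935/0.0304 = -3.08.
p-value = P(Z < -3.080) ≈ 0.0010; since p < α = 0.025, reject H₀.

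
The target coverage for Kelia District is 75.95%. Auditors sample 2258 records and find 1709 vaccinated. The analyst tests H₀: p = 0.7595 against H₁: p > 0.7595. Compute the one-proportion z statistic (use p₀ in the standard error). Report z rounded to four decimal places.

p̂ = 1709/2258 ≈ 0.7568645.
SE = √(p₀(1−p₀)/n) = √(0.18266/2258) = 0.0089941.
z = (0.7568645 − 0.7595)/0.0089941 = -0.0026355/0.0089941 = -0.2930.

z = -0.2930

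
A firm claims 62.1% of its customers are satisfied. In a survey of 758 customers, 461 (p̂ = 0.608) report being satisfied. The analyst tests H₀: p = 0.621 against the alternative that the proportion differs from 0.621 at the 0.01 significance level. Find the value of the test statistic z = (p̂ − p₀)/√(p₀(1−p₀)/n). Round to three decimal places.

z = -0.728

p̂ = 461/758 = 0.60818.
Under H₀, SE = √(0.621·0.379/758) = √(0.0003105) = 0.01762.
z = (0.60818 − 0.621)/0.01762 = -0.01282/0.01762 = -0.728.
Two-sided p-value ≈ 2·Φ(−0.728) = 0.4669, so at α = 0.01 we fail to reject H₀.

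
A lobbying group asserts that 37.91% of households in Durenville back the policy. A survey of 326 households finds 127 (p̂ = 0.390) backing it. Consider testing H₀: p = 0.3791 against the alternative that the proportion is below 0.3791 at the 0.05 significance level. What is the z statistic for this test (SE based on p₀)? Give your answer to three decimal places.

z = 0.390

p̂ = 127/326 ≈ 0.38957.
SE = √(p₀(1−p₀)/n) = √(0.23538/326) = 0.02687.
z = (0.38957 − 0.3791)/0.02687 = 0.01047/0.02687 = 0.390.
p-value = P(Z < 0.390) ≈ 0.6516, so at α = 0.05 we fail to reject H₀.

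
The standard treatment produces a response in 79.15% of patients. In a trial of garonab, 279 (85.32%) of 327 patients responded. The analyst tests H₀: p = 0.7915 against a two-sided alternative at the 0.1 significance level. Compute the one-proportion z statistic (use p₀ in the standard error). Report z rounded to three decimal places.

p̂ = 279/327 ≈ 0.853211.
Under H₀, SE = √(0.7915·0.2085/327) = √(0.000504672) = 0.022465.
z = (0.853211 − 0.7915)/0.022465 = 0.061711/0.022465 = 2.747.
p-value = 2·P(Z > 2.747) ≈ 0.0060; since p < α = 0.1, reject H₀.

z = 2.747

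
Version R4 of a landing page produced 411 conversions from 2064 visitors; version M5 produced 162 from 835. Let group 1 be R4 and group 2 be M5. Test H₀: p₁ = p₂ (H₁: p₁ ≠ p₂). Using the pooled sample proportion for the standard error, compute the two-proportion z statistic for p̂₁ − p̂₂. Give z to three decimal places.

z = 0.313

p̂₁ = 411/2064 ≈ 0.199128, p̂₂ = 162/835 ≈ 0.194012.
Pooled p̂ = (411+162)/(2064+835) = 573/2899 = 0.197654.
SE = √(p̂(1−p̂)(1/n₁+1/n₂)) = √(0.197654·0.802346·0.0016821) = √(0.00026676) = 0.016333.
z = (0.199128 − 0.194012)/0.016333 = 0.005116/0.016333 = 0.313.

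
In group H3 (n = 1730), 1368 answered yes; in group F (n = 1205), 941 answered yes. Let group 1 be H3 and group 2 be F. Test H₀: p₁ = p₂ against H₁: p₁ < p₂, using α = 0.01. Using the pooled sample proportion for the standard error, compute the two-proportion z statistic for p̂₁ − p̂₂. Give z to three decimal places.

z = 0.640

p̂₁ = 1368/1730 ≈ 0.79075, p̂₂ = 941/1205 ≈ 0.78091.
Pooled p̂ = (1368+941)/(1730+1205) = 2309/2935 = 0.78671.
SE = √(p̂(1−p̂)(1/n₁+1/n₂)) = √(0.78671·0.21329·0.00140791) = √(0.000236242) = 0.01537.
z = (0.79075 − 0.78091)/0.01537 = 0.00984/0.01537 = 0.640.
p-value = P(Z < 0.640) ≈ 0.7389. With α = 0.01, fail to reject H₀.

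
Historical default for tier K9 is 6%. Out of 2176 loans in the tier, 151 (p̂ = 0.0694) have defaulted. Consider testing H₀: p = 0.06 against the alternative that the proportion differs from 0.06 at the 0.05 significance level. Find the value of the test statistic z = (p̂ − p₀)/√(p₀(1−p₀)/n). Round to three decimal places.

p̂ = 151/2176 ≈ 0.06939.
Under H₀, SE = √(0.06·0.94/2176) = √(2.59191e-05) = 0.00509.
z = (0.06939 − 0.06)/0.00509 = 0.00939/0.00509 = 1.845.
p-value = 2·P(Z > 1.845) ≈ 0.0650. With α = 0.05, fail to reject H₀.

z = 1.845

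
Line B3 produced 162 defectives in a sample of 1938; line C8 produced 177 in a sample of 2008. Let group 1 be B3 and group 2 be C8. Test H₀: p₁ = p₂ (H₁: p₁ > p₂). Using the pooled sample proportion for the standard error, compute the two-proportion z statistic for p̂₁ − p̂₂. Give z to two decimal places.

z = -0.51

p̂₁ = 162/1938 ≈ 0.0836, p̂₂ = 177/2008 ≈ 0.0881.
Pooled p̂ = (162+177)/(1938+2008) = 339/3946 = 0.0859.
SE = √(p̂(1−p̂)(1/n₁+1/n₂)) = √(0.0859·0.9141·0.001014) = √(7.9629e-05) = 0.0089.
z = (0.0836 − 0.0881)/0.0089 = -0.0045/0.0089 = -0.51.
p-value = P(Z > -0.511) ≈ 0.6952.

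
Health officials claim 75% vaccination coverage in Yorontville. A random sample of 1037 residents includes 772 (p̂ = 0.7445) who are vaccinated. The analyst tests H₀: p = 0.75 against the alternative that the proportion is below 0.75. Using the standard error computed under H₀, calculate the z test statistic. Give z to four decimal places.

p̂ = 772/1037 ≈ 0.744455.
Standard error under H₀: √(0.75×0.25/1037) = 0.013447.
z = (0.744455 − 0.75)/0.013447 = -0.005545/0.013447 = -0.4124.
p-value = P(Z < -0.412) ≈ 0.3400.

z = -0.4124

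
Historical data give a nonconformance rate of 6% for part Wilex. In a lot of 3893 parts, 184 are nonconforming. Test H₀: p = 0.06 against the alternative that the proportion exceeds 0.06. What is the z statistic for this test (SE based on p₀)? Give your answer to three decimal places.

p̂ = 184/3893 ≈ 0.047264.
Under H₀, SE = √(0.06·0.94/3893) = √(1.44875e-05) = 0.003806.
z = (0.047264 − 0.06)/0.003806 = -0.012736/0.003806 = -3.346.
p-value = P(Z > -3.346) ≈ 0.9996.

z = -3.346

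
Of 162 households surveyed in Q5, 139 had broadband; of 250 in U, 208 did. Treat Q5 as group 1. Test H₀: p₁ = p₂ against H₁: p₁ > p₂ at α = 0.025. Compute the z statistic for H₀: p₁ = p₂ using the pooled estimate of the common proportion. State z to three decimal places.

z = 0.708

p̂₁ = 139/162 ≈ 0.85802, p̂₂ = 208/250 ≈ 0.83200.
Pooled p̂ = (139+208)/(162+250) = 347/412 = 0.84223.
SE = √(0.132877 × 0.0101728) = 0.03677.
z = (0.85802 − 0.83200)/0.03677 = 0.02602/0.03677 = 0.708.
p-value = P(Z > 0.708) ≈ 0.2395. With α = 0.025, fail to reject H₀.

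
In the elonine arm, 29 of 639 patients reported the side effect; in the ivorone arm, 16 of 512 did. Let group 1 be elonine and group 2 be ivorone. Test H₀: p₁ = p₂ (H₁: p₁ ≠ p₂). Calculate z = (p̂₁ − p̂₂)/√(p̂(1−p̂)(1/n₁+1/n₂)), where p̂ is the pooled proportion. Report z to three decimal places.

z = 1.229

p̂₁ = 29/639 ≈ 0.04538, p̂₂ = 16/512 ≈ 0.03125.
Pooled p̂ = (29+16)/(639+512) = 45/1151 = 0.03910.
SE = √(p̂(1−p̂)(1/n₁+1/n₂)) = √(0.03910·0.96090·0.00351807) = √(0.000132167) = 0.01150.
z = (0.04538 − 0.03125)/0.01150 = 0.01413/0.01150 = 1.229.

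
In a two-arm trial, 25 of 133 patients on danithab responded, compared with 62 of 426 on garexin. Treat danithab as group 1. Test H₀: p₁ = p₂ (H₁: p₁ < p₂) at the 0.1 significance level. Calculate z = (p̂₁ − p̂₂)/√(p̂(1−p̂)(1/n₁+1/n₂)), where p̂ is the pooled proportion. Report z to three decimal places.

z = 1.178

p̂₁ = 25/133 = 0.18797, p̂₂ = 62/426 = 0.14554.
Pooled p̂ = (25+62)/(133+426) = 87/559 = 0.15564.
SE = √(p̂(1−p̂)(1/n₁+1/n₂)) = √(0.15564·0.84436·0.00986621) = √(0.00129655) = 0.03601.
z = (0.18797 − 0.14554)/0.03601 = 0.04243/0.03601 = 1.178.
p-value = P(Z < 1.178) ≈ 0.8807, so at α = 0.1 we fail to reject H₀.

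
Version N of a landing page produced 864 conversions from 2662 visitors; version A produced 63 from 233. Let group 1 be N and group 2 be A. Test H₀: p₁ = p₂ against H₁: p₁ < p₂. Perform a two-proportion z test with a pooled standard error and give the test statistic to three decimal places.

p̂₁ = 864/2662 ≈ 0.32457, p̂₂ = 63/233 ≈ 0.27039.
Pooled p̂ = (864+63)/(2662+233) = 927/2895 = 0.32021.
SE = √(0.217675 × 0.0046675) = 0.03187.
z = (0.32457 − 0.27039)/0.03187 = 0.05418/0.03187 = 1.700.
p-value = P(Z < 1.700) ≈ 0.9554.

z = 1.700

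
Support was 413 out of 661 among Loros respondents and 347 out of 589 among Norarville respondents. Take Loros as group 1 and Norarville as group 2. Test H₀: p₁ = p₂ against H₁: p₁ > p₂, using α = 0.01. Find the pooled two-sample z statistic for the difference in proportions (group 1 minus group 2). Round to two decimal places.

z = 1.29

p̂₁ = 413/661 = 0.6248, p̂₂ = 347/589 = 0.5891.
Pooled p̂ = (413+347)/(661+589) = 760/1250 = 0.6080.
SE = √(0.238336 × 0.00321065) = 0.0277.
z = (0.6248 − 0.5891)/0.0277 = 0.0357/0.0277 = 1.29.
p-value = P(Z > 1.290) ≈ 0.0986. With α = 0.01, fail to reject H₀.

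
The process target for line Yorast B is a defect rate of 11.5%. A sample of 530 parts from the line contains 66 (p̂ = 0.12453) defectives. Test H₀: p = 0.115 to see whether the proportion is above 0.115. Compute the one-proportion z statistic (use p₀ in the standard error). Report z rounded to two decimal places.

z = 0.69

p̂ = 66/530 ≈ 0.12453.
Standard error under H₀: √(0.115×0.885/530) = 0.01386.
z = (0.12453 − 0.115)/0.01386 = 0.00953/0.01386 = 0.69.
p-value = P(Z > 0.688) ≈ 0.2459.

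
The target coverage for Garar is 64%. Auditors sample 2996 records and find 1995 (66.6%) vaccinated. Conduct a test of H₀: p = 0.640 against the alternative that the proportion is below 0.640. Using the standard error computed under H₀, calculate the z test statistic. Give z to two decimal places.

z = 2.95

p̂ = 1995/2996 ≈ 0.66589.
Under H₀, SE = √(0.64·0.36/2996) = √(7.69025e-05) = 0.00877.
z = (0.66589 − 0.64)/0.00877 = 0.02589/0.00877 = 2.95.
p-value = P(Z < 2.952) ≈ 0.9984.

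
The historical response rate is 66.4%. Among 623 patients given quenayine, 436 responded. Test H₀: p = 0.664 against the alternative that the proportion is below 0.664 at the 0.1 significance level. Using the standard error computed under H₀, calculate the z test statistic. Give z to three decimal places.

z = 1.894

p̂ = 436/623 ≈ 0.69984.
Under H₀, SE = √(0.664·0.336/623) = √(0.000358112) = 0.01892.
z = (0.69984 − 0.664)/0.01892 = 0.03584/0.01892 = 1.894.
p-value = P(Z < 1.894) ≈ 0.9709; since p > α = 0.1, fail to reject H₀.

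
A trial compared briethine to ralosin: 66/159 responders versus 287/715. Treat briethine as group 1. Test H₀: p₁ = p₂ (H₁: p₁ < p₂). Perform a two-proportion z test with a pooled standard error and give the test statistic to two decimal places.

z = 0.32

p̂₁ = 66/159 = 0.4151, p̂₂ = 287/715 = 0.4014.
Pooled p̂ = (66+287)/(159+715) = 353/874 = 0.4039.
SE = √(0.240763 × 0.00768791) = 0.0430.
z = (0.4151 − 0.4014)/0.0430 = 0.0137/0.0430 = 0.32.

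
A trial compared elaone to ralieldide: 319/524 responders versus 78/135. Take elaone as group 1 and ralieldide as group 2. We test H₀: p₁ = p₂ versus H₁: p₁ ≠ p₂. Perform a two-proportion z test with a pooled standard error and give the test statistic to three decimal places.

p̂₁ = 319/524 ≈ 0.60878, p̂₂ = 78/135 ≈ 0.57778.
Pooled p̂ = (319+78)/(524+135) = 397/659 = 0.60243.
SE = √(p̂(1−p̂)(1/n₁+1/n₂)) = √(0.60243·0.39757·0.0093158) = √(0.00223121) = 0.04724.
z = (0.60878 − 0.57778)/0.04724 = 0.03100/0.04724 = 0.656.
p-value = 2·P(Z > 0.656) ≈ 0.5116.

z = 0.656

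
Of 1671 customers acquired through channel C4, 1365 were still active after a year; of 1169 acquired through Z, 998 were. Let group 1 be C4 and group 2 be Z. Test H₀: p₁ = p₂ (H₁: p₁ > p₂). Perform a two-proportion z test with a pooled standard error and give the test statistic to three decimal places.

p̂₁ = 1365/1671 ≈ 0.81688, p̂₂ = 998/1169 ≈ 0.85372.
Pooled p̂ = (1365+998)/(1671+1169) = 2363/2840 = 0.83204.
SE = √(p̂(1−p̂)(1/n₁+1/n₂)) = √(0.83204·0.16796·0.00145388) = √(0.000203176) = 0.01425.
z = (0.81688 − 0.85372)/0.01425 = -0.03684/0.01425 = -2.585.

z = -2.585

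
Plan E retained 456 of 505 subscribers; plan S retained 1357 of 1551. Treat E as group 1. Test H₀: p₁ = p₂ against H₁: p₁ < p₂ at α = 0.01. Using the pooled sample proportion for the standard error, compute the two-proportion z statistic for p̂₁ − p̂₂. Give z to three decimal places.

p̂₁ = 456/505 ≈ 0.90297, p̂₂ = 1357/1551 ≈ 0.87492.
Pooled p̂ = (456+1357)/(505+1551) = 1813/2056 = 0.88181.
SE = √(p̂(1−p̂)(1/n₁+1/n₂)) = √(0.88181·0.11819·0.00262494) = √(0.000273576) = 0.01654.
z = (0.90297 − 0.87492)/0.01654 = 0.02805/0.01654 = 1.696.
p-value = P(Z < 1.696) ≈ 0.9551. With α = 0.01, fail to reject H₀.

z = 1.696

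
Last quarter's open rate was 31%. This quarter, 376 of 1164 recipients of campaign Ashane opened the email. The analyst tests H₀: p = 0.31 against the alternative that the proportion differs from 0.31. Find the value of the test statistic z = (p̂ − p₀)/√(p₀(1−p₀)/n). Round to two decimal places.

z = 0.96

p̂ = 376/1164 ≈ 0.3230.
Under H₀, SE = √(0.31·0.69/1164) = √(0.000183763) = 0.0136.
z = (0.3230 − 0.31)/0.0136 = 0.0130/0.0136 = 0.96.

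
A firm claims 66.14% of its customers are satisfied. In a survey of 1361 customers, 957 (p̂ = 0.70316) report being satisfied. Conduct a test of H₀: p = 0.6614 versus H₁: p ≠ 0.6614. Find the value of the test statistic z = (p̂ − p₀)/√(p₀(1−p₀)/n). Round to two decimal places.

p̂ = 957/1361 = 0.703159.
Under H₀, SE = √(0.6614·0.3386/1361) = √(0.000164548) = 0.012828.
z = (0.703159 − 0.6614)/0.012828 = 0.041759/0.012828 = 3.26.

z = 3.26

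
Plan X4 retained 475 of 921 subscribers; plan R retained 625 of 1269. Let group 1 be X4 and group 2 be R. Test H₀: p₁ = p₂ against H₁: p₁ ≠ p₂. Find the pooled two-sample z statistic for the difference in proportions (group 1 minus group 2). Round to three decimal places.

p̂₁ = 475/921 = 0.51574, p̂₂ = 625/1269 = 0.49251.
Pooled p̂ = (475+625)/(921+1269) = 1100/2190 = 0.50228.
SE = √(0.249995 × 0.0018738) = 0.02164.
z = (0.51574 − 0.49251)/0.02164 = 0.02323/0.02164 = 1.073.

z = 1.073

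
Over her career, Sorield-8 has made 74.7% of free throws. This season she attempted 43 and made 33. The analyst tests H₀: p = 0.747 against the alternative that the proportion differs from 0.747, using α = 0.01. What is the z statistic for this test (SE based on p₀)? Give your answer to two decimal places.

p̂ = 33/43 ≈ 0.7674.
Standard error under H₀: √(0.747×0.253/43) = 0.0663.
z = (0.7674 − 0.747)/0.0663 = 0.0204/0.0663 = 0.31.
Two-sided p-value ≈ 2·Φ(−0.308) = 0.7578. With α = 0.01, fail to reject H₀.

z = 0.31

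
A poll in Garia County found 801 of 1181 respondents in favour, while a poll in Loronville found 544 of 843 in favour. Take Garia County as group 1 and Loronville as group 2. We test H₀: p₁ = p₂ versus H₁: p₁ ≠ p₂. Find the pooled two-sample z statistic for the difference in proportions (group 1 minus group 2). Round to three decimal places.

z = 1.547

p̂₁ = 801/1181 ≈ 0.67824, p̂₂ = 544/843 ≈ 0.64531.
Pooled p̂ = (801+544)/(1181+843) = 1345/2024 = 0.66453.
SE = √(p̂(1−p̂)(1/n₁+1/n₂)) = √(0.66453·0.33547·0.00203298) = √(0.000453215) = 0.02129.
z = (0.67824 − 0.64531)/0.02129 = 0.03293/0.02129 = 1.547.
p-value = 2·P(Z > 1.547) ≈ 0.1220.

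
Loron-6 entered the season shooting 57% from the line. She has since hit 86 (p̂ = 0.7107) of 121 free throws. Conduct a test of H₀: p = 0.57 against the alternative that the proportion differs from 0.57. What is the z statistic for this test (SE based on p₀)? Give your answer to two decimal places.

p̂ = 86/121 = 0.7107.
Standard error under H₀: √(0.57×0.43/121) = 0.0450.
z = (0.7107 − 0.57)/0.0450 = 0.1407/0.0450 = 3.13.

z = 3.13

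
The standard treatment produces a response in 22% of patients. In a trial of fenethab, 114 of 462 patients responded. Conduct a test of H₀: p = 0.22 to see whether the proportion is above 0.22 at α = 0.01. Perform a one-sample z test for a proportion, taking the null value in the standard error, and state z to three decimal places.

z = 1.388

p̂ = 114/462 ≈ 0.24675.
Standard error under H₀: √(0.22×0.78/462) = 0.01927.
z = (0.24675 − 0.22)/0.01927 = 0.02675/0.01927 = 1.388.
p-value = P(Z > 1.388) ≈ 0.0825, so at α = 0.01 we fail to reject H₀.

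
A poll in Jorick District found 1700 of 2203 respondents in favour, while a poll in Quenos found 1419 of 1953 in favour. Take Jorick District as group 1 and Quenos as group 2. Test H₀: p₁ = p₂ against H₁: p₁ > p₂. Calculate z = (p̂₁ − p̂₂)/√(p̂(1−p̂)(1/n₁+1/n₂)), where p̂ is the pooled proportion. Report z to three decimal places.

z = 3.353

p̂₁ = 1700/2203 = 0.77167, p̂₂ = 1419/1953 = 0.72657.
Pooled p̂ = (1700+1419)/(2203+1953) = 3119/4156 = 0.75048.
SE = √(0.187259 × 0.000965959) = 0.01345.
z = (0.77167 − 0.72657)/0.01345 = 0.04510/0.01345 = 3.353.
p-value = P(Z > 3.353) ≈ 0.0004.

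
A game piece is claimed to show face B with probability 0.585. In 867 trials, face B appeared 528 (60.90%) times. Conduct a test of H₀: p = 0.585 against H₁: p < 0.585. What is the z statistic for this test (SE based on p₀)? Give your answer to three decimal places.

p̂ = 528/867 ≈ 0.608997.
SE = √(p₀(1−p₀)/n) = √(0.24278/867) = 0.016734.
z = (0.608997 − 0.585)/0.016734 = 0.023997/0.016734 = 1.434.
p-value = P(Z < 1.434) ≈ 0.9242.

z = 1.434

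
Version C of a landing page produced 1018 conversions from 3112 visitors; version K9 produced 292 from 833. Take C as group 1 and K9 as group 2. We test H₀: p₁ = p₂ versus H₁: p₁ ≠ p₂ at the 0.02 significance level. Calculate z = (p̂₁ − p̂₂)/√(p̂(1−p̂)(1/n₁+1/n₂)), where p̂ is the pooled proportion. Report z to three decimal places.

z = -1.275

p̂₁ = 1018/3112 ≈ 0.32712, p̂₂ = 292/833 ≈ 0.35054.
Pooled p̂ = (1018+292)/(3112+833) = 1310/3945 = 0.33207.
SE = √(p̂(1−p̂)(1/n₁+1/n₂)) = √(0.33207·0.66793·0.00152182) = √(0.000337536) = 0.01837.
z = (0.32712 − 0.35054)/0.01837 = -0.02342/0.01837 = -1.275.
p-value = 2·P(Z > 1.275) ≈ 0.2024; since p > α = 0.02, fail to reject H₀.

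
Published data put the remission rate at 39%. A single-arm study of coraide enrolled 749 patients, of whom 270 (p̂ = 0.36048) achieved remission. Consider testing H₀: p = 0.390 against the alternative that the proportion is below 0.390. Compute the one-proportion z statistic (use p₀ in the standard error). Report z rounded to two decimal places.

p̂ = 270/749 = 0.3605.
Under H₀, SE = √(0.39·0.61/749) = √(0.000317623) = 0.0178.
z = (0.3605 − 0.39)/0.0178 = -0.0295/0.0178 = -1.66.
p-value = P(Z < -1.656) ≈ 0.0488.

z = -1.66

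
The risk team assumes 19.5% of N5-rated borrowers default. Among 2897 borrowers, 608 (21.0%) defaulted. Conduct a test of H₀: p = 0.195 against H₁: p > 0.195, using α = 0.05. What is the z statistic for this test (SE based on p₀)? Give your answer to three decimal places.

p̂ = 608/2897 ≈ 0.20987.
Under H₀, SE = √(0.195·0.805/2897) = √(5.41854e-05) = 0.00736.
z = (0.20987 − 0.195)/0.00736 = 0.01487/0.00736 = 2.020.
p-value = P(Z > 2.020) ≈ 0.0217, so at α = 0.05 we reject H₀.

z = 2.020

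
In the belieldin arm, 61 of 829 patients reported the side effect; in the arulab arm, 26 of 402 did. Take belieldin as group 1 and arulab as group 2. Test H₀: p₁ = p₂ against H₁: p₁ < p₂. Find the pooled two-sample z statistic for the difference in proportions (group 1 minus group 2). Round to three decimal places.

z = 0.572

p̂₁ = 61/829 = 0.073583, p̂₂ = 26/402 = 0.064677.
Pooled p̂ = (61+26)/(829+402) = 87/1231 = 0.070674.
SE = √(p̂(1−p̂)(1/n₁+1/n₂)) = √(0.070674·0.929326·0.00369383) = √(0.000242609) = 0.015576.
z = (0.073583 − 0.064677)/0.015576 = 0.008906/0.015576 = 0.572.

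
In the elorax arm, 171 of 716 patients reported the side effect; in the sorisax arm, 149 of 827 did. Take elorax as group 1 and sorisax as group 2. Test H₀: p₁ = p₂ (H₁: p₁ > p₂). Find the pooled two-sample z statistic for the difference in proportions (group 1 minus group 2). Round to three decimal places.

p̂₁ = 171/716 ≈ 0.23883, p̂₂ = 149/827 ≈ 0.18017.
Pooled p̂ = (171+149)/(716+827) = 320/1543 = 0.20739.
SE = √(p̂(1−p̂)(1/n₁+1/n₂)) = √(0.20739·0.79261·0.00260584) = √(0.000428343) = 0.02070.
z = (0.23883 − 0.18017)/0.02070 = 0.05866/0.02070 = 2.834.
p-value = P(Z > 2.834) ≈ 0.0023.

z = 2.834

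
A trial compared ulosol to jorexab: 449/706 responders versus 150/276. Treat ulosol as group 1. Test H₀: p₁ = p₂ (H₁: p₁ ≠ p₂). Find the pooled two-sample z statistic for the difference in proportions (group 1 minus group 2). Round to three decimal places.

z = 2.671

p̂₁ = 449/706 ≈ 0.63598, p̂₂ = 150/276 ≈ 0.54348.
Pooled p̂ = (449+150)/(706+276) = 599/982 = 0.60998.
SE = √(p̂(1−p̂)(1/n₁+1/n₂)) = √(0.60998·0.39002·0.00503962) = √(0.00119895) = 0.03463.
z = (0.63598 − 0.54348)/0.03463 = 0.09250/0.03463 = 2.671.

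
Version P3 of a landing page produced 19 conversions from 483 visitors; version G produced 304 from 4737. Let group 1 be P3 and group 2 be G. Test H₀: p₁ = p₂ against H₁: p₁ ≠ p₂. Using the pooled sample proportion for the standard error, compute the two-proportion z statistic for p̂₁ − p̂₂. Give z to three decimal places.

z = -2.158

p̂₁ = 19/483 = 0.03934, p̂₂ = 304/4737 = 0.06418.
Pooled p̂ = (19+304)/(483+4737) = 323/5220 = 0.06188.
SE = √(0.0580486 × 0.0022815) = 0.01151.
z = (0.03934 − 0.06418)/0.01151 = -0.02484/0.01151 = -2.158.
Two-sided p-value ≈ 2·Φ(−2.158) = 0.0309.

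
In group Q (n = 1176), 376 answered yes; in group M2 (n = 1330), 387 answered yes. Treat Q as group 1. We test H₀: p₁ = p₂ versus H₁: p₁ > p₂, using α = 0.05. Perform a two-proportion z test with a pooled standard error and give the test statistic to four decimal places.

p̂₁ = 376/1176 ≈ 0.3197279, p̂₂ = 387/1330 ≈ 0.2909774.
Pooled p̂ = (376+387)/(1176+1330) = 763/2506 = 0.3044693.
SE = √(0.211768 × 0.00160222) = 0.0184201.
z = (0.3197279 − 0.2909774)/0.0184201 = 0.0287505/0.0184201 = 1.5608.
p-value = P(Z > 1.561) ≈ 0.0593, so at α = 0.05 we fail to reject H₀.

z = 1.5608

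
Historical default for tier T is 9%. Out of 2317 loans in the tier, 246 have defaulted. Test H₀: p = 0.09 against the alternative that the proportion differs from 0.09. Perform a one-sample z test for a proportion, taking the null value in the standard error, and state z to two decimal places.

z = 2.72

p̂ = 246/2317 = 0.10617.
SE = √(p₀(1−p₀)/n) = √(0.0819/2317) = 0.00595.
z = (0.10617 − 0.09)/0.00595 = 0.01617/0.00595 = 2.72.
Two-sided p-value ≈ 2·Φ(−2.720) = 0.0065.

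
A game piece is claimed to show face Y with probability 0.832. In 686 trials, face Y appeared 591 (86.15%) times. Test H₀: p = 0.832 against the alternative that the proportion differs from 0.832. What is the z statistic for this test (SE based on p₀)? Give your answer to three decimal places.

p̂ = 591/686 ≈ 0.861516.
Standard error under H₀: √(0.832×0.168/686) = 0.014274.
z = (0.861516 − 0.832)/0.014274 = 0.029516/0.014274 = 2.068.

z = 2.068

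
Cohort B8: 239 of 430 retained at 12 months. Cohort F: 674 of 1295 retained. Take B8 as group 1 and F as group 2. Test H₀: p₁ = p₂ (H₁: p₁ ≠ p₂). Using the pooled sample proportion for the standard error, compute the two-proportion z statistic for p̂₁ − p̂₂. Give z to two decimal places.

z = 1.27

p̂₁ = 239/430 = 0.5558, p̂₂ = 674/1295 = 0.5205.
Pooled p̂ = (239+674)/(430+1295) = 913/1725 = 0.5293.
SE = √(p̂(1−p̂)(1/n₁+1/n₂)) = √(0.5293·0.4707·0.00309778) = √(0.000771791) = 0.0278.
z = (0.5558 − 0.5205)/0.0278 = 0.0353/0.0278 = 1.27.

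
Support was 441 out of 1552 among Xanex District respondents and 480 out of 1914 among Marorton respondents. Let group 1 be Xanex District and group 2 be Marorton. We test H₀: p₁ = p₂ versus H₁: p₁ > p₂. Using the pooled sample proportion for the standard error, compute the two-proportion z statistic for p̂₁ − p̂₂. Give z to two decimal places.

z = 2.21

p̂₁ = 441/1552 = 0.2841, p̂₂ = 480/1914 = 0.2508.
Pooled p̂ = (441+480)/(1552+1914) = 921/3466 = 0.2657.
SE = √(p̂(1−p̂)(1/n₁+1/n₂)) = √(0.2657·0.7343·0.0011668) = √(0.000227659) = 0.0151.
z = (0.2841 − 0.2508)/0.0151 = 0.0333/0.0151 = 2.21.
p-value = P(Z > 2.211) ≈ 0.0135.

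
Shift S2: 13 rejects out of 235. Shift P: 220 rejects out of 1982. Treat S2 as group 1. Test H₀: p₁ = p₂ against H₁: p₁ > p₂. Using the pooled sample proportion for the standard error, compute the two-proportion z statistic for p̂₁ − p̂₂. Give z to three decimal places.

z = -2.632

p̂₁ = 13/235 = 0.055319, p̂₂ = 220/1982 = 0.110999.
Pooled p̂ = (13+220)/(235+1982) = 233/2217 = 0.105097.
SE = √(0.0940516 × 0.00475986) = 0.021158.
z = (0.055319 − 0.110999)/0.021158 = -0.055680/0.021158 = -2.632.
p-value = P(Z > -2.632) ≈ 0.9958.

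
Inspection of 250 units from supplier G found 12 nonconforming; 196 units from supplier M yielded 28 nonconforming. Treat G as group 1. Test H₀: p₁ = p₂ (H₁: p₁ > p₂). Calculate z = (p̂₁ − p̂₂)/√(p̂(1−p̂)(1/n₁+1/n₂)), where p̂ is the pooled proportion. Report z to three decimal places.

p̂₁ = 12/250 ≈ 0.04800, p̂₂ = 28/196 ≈ 0.14286.
Pooled p̂ = (12+28)/(250+196) = 40/446 = 0.08969.
SE = √(0.0816425 × 0.00910204) = 0.02726.
z = (0.04800 − 0.14286)/0.02726 = -0.09486/0.02726 = -3.480.
p-value = P(Z > -3.480) ≈ 0.9997.

z = -3.480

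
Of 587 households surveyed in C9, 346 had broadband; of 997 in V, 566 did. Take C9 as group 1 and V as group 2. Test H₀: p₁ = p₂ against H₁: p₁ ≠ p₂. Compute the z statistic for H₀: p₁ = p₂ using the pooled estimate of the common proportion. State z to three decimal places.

z = 0.845

p̂₁ = 346/587 ≈ 0.589438, p̂₂ = 566/997 ≈ 0.567703.
Pooled p̂ = (346+566)/(587+997) = 912/1584 = 0.575758.
SE = √(0.244261 × 0.00270659) = 0.025712.
z = (0.589438 − 0.567703)/0.025712 = 0.021735/0.025712 = 0.845.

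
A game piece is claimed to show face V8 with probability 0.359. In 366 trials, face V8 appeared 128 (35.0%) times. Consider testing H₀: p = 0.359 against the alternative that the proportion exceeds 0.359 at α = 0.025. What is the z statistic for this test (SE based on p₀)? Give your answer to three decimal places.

z = -0.370

p̂ = 128/366 ≈ 0.34973.
SE = √(p₀(1−p₀)/n) = √(0.23012/366) = 0.02507.
z = (0.34973 − 0.359)/0.02507 = -0.00927/0.02507 = -0.370.
p-value = P(Z > -0.370) ≈ 0.6442. With α = 0.025, fail to reject H₀.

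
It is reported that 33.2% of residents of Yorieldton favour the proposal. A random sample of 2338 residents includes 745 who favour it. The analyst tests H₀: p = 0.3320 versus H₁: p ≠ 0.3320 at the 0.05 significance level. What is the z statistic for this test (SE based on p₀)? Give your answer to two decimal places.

p̂ = 745/2338 ≈ 0.31865.
Under H₀, SE = √(0.332·0.668/2338) = √(9.48571e-05) = 0.00974.
z = (0.31865 − 0.332)/0.00974 = -0.01335/0.00974 = -1.37.
p-value = 2·P(Z > 1.371) ≈ 0.1704; since p > α = 0.05, fail to reject H₀.

z = -1.37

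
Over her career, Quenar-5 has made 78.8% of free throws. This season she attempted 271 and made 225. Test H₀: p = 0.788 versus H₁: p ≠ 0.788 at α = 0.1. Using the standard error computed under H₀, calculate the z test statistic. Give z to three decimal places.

z = 1.702

p̂ = 225/271 = 0.83026.
Under H₀, SE = √(0.788·0.212/271) = √(0.000616443) = 0.02483.
z = (0.83026 − 0.788)/0.02483 = 0.04226/0.02483 = 1.702.
p-value = 2·P(Z > 1.702) ≈ 0.0888. With α = 0.1, reject H₀.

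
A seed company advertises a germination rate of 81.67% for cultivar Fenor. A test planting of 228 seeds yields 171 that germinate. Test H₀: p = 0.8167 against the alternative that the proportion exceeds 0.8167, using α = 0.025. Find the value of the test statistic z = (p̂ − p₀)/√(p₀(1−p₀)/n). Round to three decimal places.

z = -2.603

p̂ = 171/228 ≈ 0.75000.
Under H₀, SE = √(0.8167·0.1833/228) = √(0.000656584) = 0.02562.
z = (0.75000 − 0.8167)/0.02562 = -0.06670/0.02562 = -2.603.
p-value = P(Z > -2.603) ≈ 0.9954; since p > α = 0.025, fail to reject H₀.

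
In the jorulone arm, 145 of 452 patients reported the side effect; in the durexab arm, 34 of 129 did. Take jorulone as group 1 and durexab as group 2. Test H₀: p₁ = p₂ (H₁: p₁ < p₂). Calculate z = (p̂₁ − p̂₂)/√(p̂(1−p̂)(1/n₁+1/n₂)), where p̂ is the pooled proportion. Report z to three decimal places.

p̂₁ = 145/452 ≈ 0.32080, p̂₂ = 34/129 ≈ 0.26357.
Pooled p̂ = (145+34)/(452+129) = 179/581 = 0.30809.
SE = √(0.21317 × 0.00996433) = 0.04609.
z = (0.32080 − 0.26357)/0.04609 = 0.05723/0.04609 = 1.242.
p-value = P(Z < 1.242) ≈ 0.8928.

z = 1.242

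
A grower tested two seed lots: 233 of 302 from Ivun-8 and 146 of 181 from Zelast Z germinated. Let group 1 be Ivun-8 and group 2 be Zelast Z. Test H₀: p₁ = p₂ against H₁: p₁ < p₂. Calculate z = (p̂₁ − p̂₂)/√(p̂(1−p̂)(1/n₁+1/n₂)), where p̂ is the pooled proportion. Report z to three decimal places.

p̂₁ = 233/302 ≈ 0.77152, p̂₂ = 146/181 ≈ 0.80663.
Pooled p̂ = (233+146)/(302+181) = 379/483 = 0.78468.
SE = √(0.168958 × 0.00883612) = 0.03864.
z = (0.77152 − 0.80663)/0.03864 = -0.03511/0.03864 = -0.909.

z = -0.909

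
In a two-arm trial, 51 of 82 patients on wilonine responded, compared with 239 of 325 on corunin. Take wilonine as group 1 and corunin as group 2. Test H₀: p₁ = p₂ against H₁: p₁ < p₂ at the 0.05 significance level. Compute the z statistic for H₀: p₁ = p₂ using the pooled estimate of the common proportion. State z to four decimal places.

p̂₁ = 51/82 = 0.621951, p̂₂ = 239/325 = 0.735385.
Pooled p̂ = (51+239)/(82+325) = 290/407 = 0.712531.
SE = √(0.204831 × 0.015272) = 0.055930.
z = (0.621951 − 0.735385)/0.055930 = -0.113434/0.055930 = -2.0281.
p-value = P(Z < -2.028) ≈ 0.0213. With α = 0.05, reject H₀.

z = -2.0281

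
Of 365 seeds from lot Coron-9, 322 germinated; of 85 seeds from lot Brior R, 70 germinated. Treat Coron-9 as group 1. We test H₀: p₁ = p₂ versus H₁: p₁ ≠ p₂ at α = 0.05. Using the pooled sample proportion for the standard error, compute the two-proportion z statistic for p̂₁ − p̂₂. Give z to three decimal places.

p̂₁ = 322/365 ≈ 0.88219, p̂₂ = 70/85 ≈ 0.82353.
Pooled p̂ = (322+70)/(365+85) = 392/450 = 0.87111.
SE = √(0.112277 × 0.0145044) = 0.04035.
z = (0.88219 − 0.82353)/0.04035 = 0.05866/0.04035 = 1.454.
p-value = 2·P(Z > 1.454) ≈ 0.1460, so at α = 0.05 we fail to reject H₀.

z = 1.454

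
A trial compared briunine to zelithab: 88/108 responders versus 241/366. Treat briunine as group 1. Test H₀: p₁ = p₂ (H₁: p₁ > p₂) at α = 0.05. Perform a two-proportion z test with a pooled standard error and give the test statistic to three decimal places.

z = 3.098

p̂₁ = 88/108 = 0.81481, p̂₂ = 241/366 = 0.65847.
Pooled p̂ = (88+241)/(108+366) = 329/474 = 0.69409.
SE = √(0.212328 × 0.0119915) = 0.05046.
z = (0.81481 − 0.65847)/0.05046 = 0.15634/0.05046 = 3.098.
p-value = P(Z > 3.098) ≈ 0.0010. With α = 0.05, reject H₀.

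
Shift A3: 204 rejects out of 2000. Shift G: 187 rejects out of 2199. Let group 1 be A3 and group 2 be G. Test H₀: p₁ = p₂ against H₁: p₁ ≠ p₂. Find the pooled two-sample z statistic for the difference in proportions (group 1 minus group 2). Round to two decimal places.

p̂₁ = 204/2000 = 0.1020, p̂₂ = 187/2199 = 0.0850.
Pooled p̂ = (204+187)/(2000+2199) = 391/4199 = 0.0931.
SE = √(0.0844466 × 0.000954752) = 0.0090.
z = (0.1020 − 0.0850)/0.0090 = 0.0170/0.0090 = 1.89.
Two-sided p-value ≈ 2·Φ(−1.889) = 0.0589.

z = 1.89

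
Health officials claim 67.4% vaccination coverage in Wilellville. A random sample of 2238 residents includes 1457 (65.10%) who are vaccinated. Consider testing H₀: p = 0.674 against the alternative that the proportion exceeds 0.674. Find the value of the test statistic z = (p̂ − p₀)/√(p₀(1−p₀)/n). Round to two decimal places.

z = -2.32

p̂ = 1457/2238 = 0.6510.
Standard error under H₀: √(0.674×0.326/2238) = 0.0099.
z = (0.6510 − 0.674)/0.0099 = -0.0230/0.0099 = -2.32.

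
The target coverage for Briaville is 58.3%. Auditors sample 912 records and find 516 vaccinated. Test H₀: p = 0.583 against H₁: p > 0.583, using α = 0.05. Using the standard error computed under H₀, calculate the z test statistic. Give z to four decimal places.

z = -1.0541

p̂ = 516/912 ≈ 0.565789.
Under H₀, SE = √(0.583·0.417/912) = √(0.000266569) = 0.016327.
z = (0.565789 − 0.583)/0.016327 = -0.017211/0.016327 = -1.0541.
p-value = P(Z > -1.054) ≈ 0.8541, so at α = 0.05 we fail to reject H₀.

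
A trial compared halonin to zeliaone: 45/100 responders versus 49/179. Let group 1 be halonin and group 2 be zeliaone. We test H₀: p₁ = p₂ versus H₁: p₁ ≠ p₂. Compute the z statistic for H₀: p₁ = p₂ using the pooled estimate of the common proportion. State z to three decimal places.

p̂₁ = 45/100 ≈ 0.45000, p̂₂ = 49/179 ≈ 0.27374.
Pooled p̂ = (45+49)/(100+179) = 94/279 = 0.33692.
SE = √(0.223404 × 0.0155866) = 0.05901.
z = (0.45000 − 0.27374)/0.05901 = 0.17626/0.05901 = 2.987.
p-value = 2·P(Z > 2.987) ≈ 0.0028.

z = 2.987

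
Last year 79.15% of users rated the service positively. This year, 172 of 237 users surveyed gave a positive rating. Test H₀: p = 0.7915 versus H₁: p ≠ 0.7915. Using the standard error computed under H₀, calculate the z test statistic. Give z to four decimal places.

p̂ = 172/237 = 0.725738.
Under H₀, SE = √(0.7915·0.2085/237) = √(0.00069632) = 0.026388.
z = (0.725738 − 0.7915)/0.026388 = -0.065762/0.026388 = -2.4921.
p-value = 2·P(Z > 2.492) ≈ 0.0127.

z = -2.4921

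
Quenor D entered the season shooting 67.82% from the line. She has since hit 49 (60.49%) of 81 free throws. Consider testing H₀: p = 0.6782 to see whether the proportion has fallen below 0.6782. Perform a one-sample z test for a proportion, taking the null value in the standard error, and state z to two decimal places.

z = -1.41

p̂ = 49/81 ≈ 0.6049.
Standard error under H₀: √(0.6782×0.3218/81) = 0.0519.
z = (0.6049 − 0.6782)/0.0519 = -0.0733/0.0519 = -1.41.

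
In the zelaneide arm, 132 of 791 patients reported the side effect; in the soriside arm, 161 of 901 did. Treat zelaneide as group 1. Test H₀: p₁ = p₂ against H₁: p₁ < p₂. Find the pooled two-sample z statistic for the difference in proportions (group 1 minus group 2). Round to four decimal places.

p̂₁ = 132/791 = 0.166877, p̂₂ = 161/901 = 0.178690.
Pooled p̂ = (132+161)/(791+901) = 293/1692 = 0.173168.
SE = √(0.143181 × 0.0023741) = 0.018437.
z = (0.166877 − 0.178690)/0.018437 = -0.011813/0.018437 = -0.6407.

z = -0.6407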